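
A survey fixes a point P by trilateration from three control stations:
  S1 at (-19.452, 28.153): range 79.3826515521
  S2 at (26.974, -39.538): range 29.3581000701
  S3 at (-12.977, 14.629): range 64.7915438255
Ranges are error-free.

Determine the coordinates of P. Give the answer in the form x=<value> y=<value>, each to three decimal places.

x=-0.814 y=-49.011

eq1: (x + 19.452)² + (y − 28.153)² = 79.3826515521²
eq2: (x − 26.974)² + (y + 39.538)² = 29.3581000701²
eq3: (x + 12.977)² + (y − 14.629)² = 64.7915438255²
eq3−eq2, eq3−eq1 (x²,y² cancel):
  79.902·x − 108.334·y = 5244.486062
  -12.950·x + 27.048·y = -1315.099673
det = 79.902·27.048 − -108.334·-12.950 = 758.263996
x = (5244.486062·27.048 − -108.334·-1315.099673) / 758.263996 = -0.813897
y = (79.902·-1315.099673 − 5244.486062·-12.950) / 758.263996 = -49.010635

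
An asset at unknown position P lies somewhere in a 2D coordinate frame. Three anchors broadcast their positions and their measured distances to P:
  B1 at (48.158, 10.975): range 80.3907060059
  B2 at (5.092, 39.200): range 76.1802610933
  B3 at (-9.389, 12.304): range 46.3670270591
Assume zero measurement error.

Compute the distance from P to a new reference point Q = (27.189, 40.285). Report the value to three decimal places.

eq1: (x − 48.158)² + (y − 10.975)² = 80.3907060059²
eq2: (x − 5.092)² + (y − 39.200)² = 76.1802610933²
eq3: (x + 9.389)² + (y − 12.304)² = 46.3670270591²
eq3−eq2, eq3−eq1 (x²,y² cancel):
  28.962·x + 53.792·y = -2330.504255
  115.094·x − 2.658·y = -2112.662562
det = 28.962·-2.658 − 53.792·115.094 = -6268.117444
x = (-2330.504255·-2.658 − 53.792·-2112.662562) / -6268.117444 = -19.118791
y = (28.962·-2112.662562 − -2330.504255·115.094) / -6268.117444 = -33.030671
|P − Q| = √((-19.118791 − 27.189)² + (-33.030671 − 40.285)²) = 86.715622

86.716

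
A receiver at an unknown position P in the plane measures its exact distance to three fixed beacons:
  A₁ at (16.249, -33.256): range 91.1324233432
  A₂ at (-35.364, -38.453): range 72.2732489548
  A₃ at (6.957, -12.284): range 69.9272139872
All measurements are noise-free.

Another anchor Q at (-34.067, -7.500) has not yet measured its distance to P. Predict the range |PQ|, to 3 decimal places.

42.302

eq1: (x − 16.249)² + (y + 33.256)² = 91.1324233432²
eq2: (x + 35.364)² + (y + 38.453)² = 72.2732489548²
eq3: (x − 6.957)² + (y + 12.284)² = 69.9272139872²
eq3−eq2, eq3−eq1 (x²,y² cancel):
  -84.642·x − 52.338·y = 2196.341942
  18.584·x − 41.944·y = -2244.608296
det = -84.642·-41.944 − -52.338·18.584 = 4522.873440
x = (2196.341942·-41.944 − -52.338·-2244.608296) / 4522.873440 = -46.342591
y = (-84.642·-2244.608296 − 2196.341942·18.584) / 4522.873440 = 32.981537
|P − Q| = √((-46.342591 − -34.067)² + (32.981537 − -7.500)²) = 42.301832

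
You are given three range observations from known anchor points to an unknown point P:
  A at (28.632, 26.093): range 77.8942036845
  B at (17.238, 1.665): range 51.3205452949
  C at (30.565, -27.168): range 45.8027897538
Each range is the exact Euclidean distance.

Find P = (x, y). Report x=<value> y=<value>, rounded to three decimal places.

x=-13.582 y=-39.370

eq1: (x − 28.632)² + (y − 26.093)² = 77.8942036845²
eq2: (x − 17.238)² + (y − 1.665)² = 51.3205452949²
eq3: (x − 30.565)² + (y + 27.168)² = 45.8027897538²
eq3−eq1, eq3−eq2 (x²,y² cancel):
  -3.866·x + 106.522·y = -4141.294794
  -26.654·x + 57.666·y = -1908.301400
det = -3.866·57.666 − 106.522·-26.654 = 2616.300632
x = (-4141.294794·57.666 − 106.522·-1908.301400) / 2616.300632 = -13.582470
y = (-3.866·-1908.301400 − -4141.294794·-26.654) / 2616.300632 = -39.370314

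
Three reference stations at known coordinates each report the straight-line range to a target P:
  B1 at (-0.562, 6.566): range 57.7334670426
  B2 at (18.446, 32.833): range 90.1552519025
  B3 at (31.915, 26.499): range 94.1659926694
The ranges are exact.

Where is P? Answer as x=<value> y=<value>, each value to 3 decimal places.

x=-34.938 y=-39.817

eq1: (x + 0.562)² + (y − 6.566)² = 57.7334670426²
eq2: (x − 18.446)² + (y − 32.833)² = 90.1552519025²
eq3: (x − 31.915)² + (y − 26.499)² = 94.1659926694²
eq3−eq2, eq3−eq1 (x²,y² cancel):
  -26.938·x + 12.668·y = 436.761309
  -64.954·x − 39.866·y = 3856.744933
det = -26.938·-39.866 − 12.668·-64.954 = 1896.747580
x = (436.761309·-39.866 − 12.668·3856.744933) / 1896.747580 = -34.938319
y = (-26.938·3856.744933 − 436.761309·-64.954) / 1896.747580 = -39.817423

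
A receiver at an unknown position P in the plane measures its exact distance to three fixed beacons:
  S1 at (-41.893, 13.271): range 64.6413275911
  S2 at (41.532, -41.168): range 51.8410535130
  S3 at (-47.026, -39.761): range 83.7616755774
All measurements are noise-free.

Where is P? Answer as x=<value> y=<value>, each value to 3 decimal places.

eq1: (x + 41.893)² + (y − 13.271)² = 64.6413275911²
eq2: (x − 41.532)² + (y + 41.168)² = 51.8410535130²
eq3: (x + 47.026)² + (y + 39.761)² = 83.7616755774²
eq2−eq1, eq2−eq3 (x²,y² cancel):
  -166.850·x + 108.878·y = -2979.574761
  -177.116·x + 2.814·y = -3955.852917
det = -166.850·2.814 − 108.878·-177.116 = 18814.519948
x = (-2979.574761·2.814 − 108.878·-3955.852917) / 18814.519948 = 22.446538
y = (-166.850·-3955.852917 − -2979.574761·-177.116) / 18814.519948 = 7.032000

x=22.447 y=7.032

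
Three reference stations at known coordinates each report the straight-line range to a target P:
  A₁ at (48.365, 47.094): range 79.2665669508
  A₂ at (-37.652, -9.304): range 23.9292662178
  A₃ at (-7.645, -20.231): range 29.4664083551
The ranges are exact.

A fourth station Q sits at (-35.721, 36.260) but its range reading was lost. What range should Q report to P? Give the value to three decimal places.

eq1: (x − 48.365)² + (y − 47.094)² = 79.2665669508²
eq2: (x + 37.652)² + (y + 9.304)² = 23.9292662178²
eq3: (x + 7.645)² + (y + 20.231)² = 29.4664083551²
eq2−eq1, eq2−eq3 (x²,y² cancel):
  172.034·x + 112.796·y = -2657.798313
  60.014·x − 21.854·y = -1332.157574
det = 172.034·-21.854 − 112.796·60.014 = -10528.970180
x = (-2657.798313·-21.854 − 112.796·-1332.157574) / -10528.970180 = -19.787839
y = (172.034·-1332.157574 − -2657.798313·60.014) / -10528.970180 = 6.617104
|P − Q| = √((-19.787839 − -35.721)² + (6.617104 − 36.260)²) = 33.653631

33.654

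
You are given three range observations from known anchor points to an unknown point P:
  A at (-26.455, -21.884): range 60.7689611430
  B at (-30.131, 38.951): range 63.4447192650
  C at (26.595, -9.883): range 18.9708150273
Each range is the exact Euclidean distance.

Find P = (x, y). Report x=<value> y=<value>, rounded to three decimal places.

eq1: (x + 26.455)² + (y + 21.884)² = 60.7689611430²
eq2: (x + 30.131)² + (y − 38.951)² = 63.4447192650²
eq3: (x − 26.595)² + (y + 9.883)² = 18.9708150273²
eq1−eq3, eq1−eq2 (x²,y² cancel):
  106.100·x + 24.002·y = 2959.166049
  -7.352·x + 121.670·y = 913.915317
det = 106.100·121.670 − 24.002·-7.352 = 13085.649704
x = (2959.166049·121.670 − 24.002·913.915317) / 13085.649704 = 25.837918
y = (106.100·913.915317 − 2959.166049·-7.352) / 13085.649704 = 9.072702

x=25.838 y=9.073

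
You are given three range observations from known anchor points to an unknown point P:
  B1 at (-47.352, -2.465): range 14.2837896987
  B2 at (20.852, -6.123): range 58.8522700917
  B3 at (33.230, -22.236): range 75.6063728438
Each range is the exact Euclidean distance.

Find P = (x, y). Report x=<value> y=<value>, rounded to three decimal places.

eq1: (x + 47.352)² + (y + 2.465)² = 14.2837896987²
eq2: (x − 20.852)² + (y + 6.123)² = 58.8522700917²
eq3: (x − 33.230)² + (y + 22.236)² = 75.6063728438²
eq1−eq2, eq1−eq3 (x²,y² cancel):
  136.408·x − 7.316·y = -5035.554143
  161.164·x − 39.542·y = -6161.912499
det = 136.408·-39.542 − -7.316·161.164 = -4214.769312
x = (-5035.554143·-39.542 − -7.316·-6161.912499) / -4214.769312 = -36.546562
y = (136.408·-6161.912499 − -5035.554143·161.164) / -4214.769312 = 6.876797

x=-36.547 y=6.877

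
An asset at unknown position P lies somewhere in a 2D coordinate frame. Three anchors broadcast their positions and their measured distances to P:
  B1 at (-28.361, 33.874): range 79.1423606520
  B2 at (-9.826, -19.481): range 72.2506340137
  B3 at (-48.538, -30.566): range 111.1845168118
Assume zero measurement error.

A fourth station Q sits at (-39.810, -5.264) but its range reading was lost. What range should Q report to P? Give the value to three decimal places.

eq1: (x + 28.361)² + (y − 33.874)² = 79.1423606520²
eq2: (x + 9.826)² + (y + 19.481)² = 72.2506340137²
eq3: (x + 48.538)² + (y + 30.566)² = 111.1845168118²
eq1−eq2, eq1−eq3 (x²,y² cancel):
  37.070·x − 106.710·y = -432.375426
  -40.354·x − 128.880·y = -4760.059926
det = 37.070·-128.880 − -106.710·-40.354 = -9083.756940
x = (-432.375426·-128.880 − -106.710·-4760.059926) / -9083.756940 = 49.783526
y = (37.070·-4760.059926 − -432.375426·-40.354) / -9083.756940 = 21.346179
|P − Q| = √((49.783526 − -39.810)² + (21.346179 − -5.264)²) = 93.461765

93.462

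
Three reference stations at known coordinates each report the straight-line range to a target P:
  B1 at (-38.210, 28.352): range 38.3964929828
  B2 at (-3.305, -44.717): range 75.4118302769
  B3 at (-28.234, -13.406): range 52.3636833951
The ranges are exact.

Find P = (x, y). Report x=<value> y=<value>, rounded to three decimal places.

eq1: (x + 38.210)² + (y − 28.352)² = 38.3964929828²
eq2: (x + 3.305)² + (y + 44.717)² = 75.4118302769²
eq3: (x + 28.234)² + (y + 13.406)² = 52.3636833951²
eq2−eq1, eq2−eq3 (x²,y² cancel):
  -69.810·x + 146.138·y = 4465.960362
  -49.858·x + 62.622·y = 1911.335285
det = -69.810·62.622 − 146.138·-49.858 = 2914.506584
x = (4465.960362·62.622 − 146.138·1911.335285) / 2914.506584 = 0.119627
y = (-69.810·1911.335285 − 4465.960362·-49.858) / 2914.506584 = 30.617030

x=0.120 y=30.617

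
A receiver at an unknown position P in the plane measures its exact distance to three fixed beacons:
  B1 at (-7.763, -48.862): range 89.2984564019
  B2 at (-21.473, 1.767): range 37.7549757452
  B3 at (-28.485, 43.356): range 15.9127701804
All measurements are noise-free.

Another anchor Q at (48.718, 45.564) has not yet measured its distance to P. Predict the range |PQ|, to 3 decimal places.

eq1: (x + 7.763)² + (y + 48.862)² = 89.2984564019²
eq2: (x + 21.473)² + (y − 1.767)² = 37.7549757452²
eq3: (x + 28.485)² + (y − 43.356)² = 15.9127701804²
eq2−eq3, eq2−eq1 (x²,y² cancel):
  -14.024·x + 83.178·y = 3399.147882
  27.420·x − 101.258·y = -4565.228927
det = -14.024·-101.258 − 83.178·27.420 = -860.698568
x = (3399.147882·-101.258 − 83.178·-4565.228927) / -860.698568 = -41.287039
y = (-14.024·-4565.228927 − 3399.147882·27.420) / -860.698568 = 33.904860
|P − Q| = √((-41.287039 − 48.718)² + (33.904860 − 45.564)²) = 90.757053

90.757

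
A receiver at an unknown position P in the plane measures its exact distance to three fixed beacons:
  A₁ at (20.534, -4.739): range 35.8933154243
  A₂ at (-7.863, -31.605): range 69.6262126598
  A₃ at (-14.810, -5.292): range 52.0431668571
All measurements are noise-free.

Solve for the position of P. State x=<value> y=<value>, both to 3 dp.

eq1: (x − 20.534)² + (y + 4.739)² = 35.8933154243²
eq2: (x + 7.863)² + (y + 31.605)² = 69.6262126598²
eq3: (x + 14.810)² + (y + 5.292)² = 52.0431668571²
eq2−eq3, eq2−eq1 (x²,y² cancel):
  -13.894·x + 52.626·y = 1325.956843
  56.794·x + 53.732·y = 2942.879880
det = -13.894·53.732 − 52.626·56.794 = -3735.393452
x = (1325.956843·53.732 − 52.626·2942.879880) / -3735.393452 = 22.387383
y = (-13.894·2942.879880 − 1325.956843·56.794) / -3735.393452 = 31.106433

x=22.387 y=31.106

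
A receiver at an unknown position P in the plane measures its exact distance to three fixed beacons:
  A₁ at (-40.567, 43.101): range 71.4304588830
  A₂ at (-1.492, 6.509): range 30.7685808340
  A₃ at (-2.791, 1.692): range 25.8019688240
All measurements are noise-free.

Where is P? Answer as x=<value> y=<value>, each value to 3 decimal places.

x=-12.052 y=-22.391

eq1: (x + 40.567)² + (y − 43.101)² = 71.4304588830²
eq2: (x + 1.492)² + (y − 6.509)² = 30.7685808340²
eq3: (x + 2.791)² + (y − 1.692)² = 25.8019688240²
eq3−eq1, eq3−eq2 (x²,y² cancel):
  -75.552·x + 82.818·y = -943.843716
  2.598·x + 9.634·y = -247.023371
det = -75.552·9.634 − 82.818·2.598 = -943.029132
x = (-943.843716·9.634 − 82.818·-247.023371) / -943.029132 = -12.051580
y = (-75.552·-247.023371 − -943.843716·2.598) / -943.029132 = -22.390841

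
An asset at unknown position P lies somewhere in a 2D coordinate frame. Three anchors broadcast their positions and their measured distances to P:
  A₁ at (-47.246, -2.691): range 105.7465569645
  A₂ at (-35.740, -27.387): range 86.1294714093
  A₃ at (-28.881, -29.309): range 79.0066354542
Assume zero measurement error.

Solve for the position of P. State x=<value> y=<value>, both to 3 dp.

x=47.416 y=-49.824

eq1: (x + 47.246)² + (y + 2.691)² = 105.7465569645²
eq2: (x + 35.740)² + (y + 27.387)² = 86.1294714093²
eq3: (x + 28.881)² + (y + 29.309)² = 79.0066354542²
eq3−eq1, eq3−eq2 (x²,y² cancel):
  -36.730·x + 53.236·y = -4393.989509
  -13.718·x + 3.844·y = -841.971672
det = -36.730·3.844 − 53.236·-13.718 = 589.101328
x = (-4393.989509·3.844 − 53.236·-841.971672) / 589.101328 = 47.415796
y = (-36.730·-841.971672 − -4393.989509·-13.718) / 589.101328 = -49.823565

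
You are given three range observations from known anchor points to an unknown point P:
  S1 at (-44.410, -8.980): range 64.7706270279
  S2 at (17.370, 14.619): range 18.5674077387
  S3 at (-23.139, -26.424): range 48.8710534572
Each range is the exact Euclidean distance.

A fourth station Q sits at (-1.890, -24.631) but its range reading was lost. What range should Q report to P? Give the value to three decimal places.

eq1: (x + 44.410)² + (y + 8.980)² = 64.7706270279²
eq2: (x − 17.370)² + (y − 14.619)² = 18.5674077387²
eq3: (x + 23.139)² + (y + 26.424)² = 48.8710534572²
eq3−eq1, eq3−eq2 (x²,y² cancel):
  -42.542·x + 34.888·y = -987.606857
  81.018·x + 82.086·y = 1325.422200
det = -42.542·82.086 − 34.888·81.018 = -6318.658596
x = (-987.606857·82.086 − 34.888·1325.422200) / -6318.658596 = 20.148268
y = (-42.542·1325.422200 − -987.606857·81.018) / -6318.658596 = -3.739373
|P − Q| = √((20.148268 − -1.890)² + (-3.739373 − -24.631)²) = 30.366846

30.367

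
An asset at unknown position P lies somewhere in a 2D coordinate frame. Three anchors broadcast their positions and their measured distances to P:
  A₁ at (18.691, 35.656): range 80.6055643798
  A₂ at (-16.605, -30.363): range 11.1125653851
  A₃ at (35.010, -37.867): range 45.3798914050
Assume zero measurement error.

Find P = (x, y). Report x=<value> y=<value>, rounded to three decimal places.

x=-10.339 y=-39.541

eq1: (x − 18.691)² + (y − 35.656)² = 80.6055643798²
eq2: (x + 16.605)² + (y + 30.363)² = 11.1125653851²
eq3: (x − 35.010)² + (y + 37.867)² = 45.3798914050²
eq1−eq3, eq1−eq2 (x²,y² cancel):
  32.638·x − 147.046·y = 5476.828437
  -70.592·x − 132.038·y = 5950.701877
det = 32.638·-132.038 − -147.046·-70.592 = -14689.727476
x = (5476.828437·-132.038 − -147.046·5950.701877) / -14689.727476 = -10.339023
y = (32.638·5950.701877 − 5476.828437·-70.592) / -14689.727476 = -39.540508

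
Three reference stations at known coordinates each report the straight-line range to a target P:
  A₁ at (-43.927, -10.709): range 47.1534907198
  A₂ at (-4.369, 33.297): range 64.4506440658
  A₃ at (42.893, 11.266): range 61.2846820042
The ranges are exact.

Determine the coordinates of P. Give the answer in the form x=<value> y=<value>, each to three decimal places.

x=-1.403 y=-31.085

eq1: (x + 43.927)² + (y + 10.709)² = 47.1534907198²
eq2: (x + 4.369)² + (y − 33.297)² = 64.4506440658²
eq3: (x − 42.893)² + (y − 11.266)² = 61.2846820042²
eq1−eq3, eq1−eq2 (x²,y² cancel):
  173.640·x + 43.950·y = -1609.892366
  79.116·x + 88.012·y = -2846.919473
det = 173.640·88.012 − 43.950·79.116 = 11805.255480
x = (-1609.892366·88.012 − 43.950·-2846.919473) / 11805.255480 = -1.403420
y = (173.640·-2846.919473 − -1609.892366·79.116) / 11805.255480 = -31.085380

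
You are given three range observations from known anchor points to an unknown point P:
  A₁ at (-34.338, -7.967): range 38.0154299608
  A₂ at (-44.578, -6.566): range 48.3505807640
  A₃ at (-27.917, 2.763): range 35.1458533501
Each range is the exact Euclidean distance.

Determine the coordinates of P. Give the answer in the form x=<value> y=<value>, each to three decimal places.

x=3.285 y=-13.412

eq1: (x + 34.338)² + (y + 7.967)² = 38.0154299608²
eq2: (x + 44.578)² + (y + 6.566)² = 48.3505807640²
eq3: (x + 27.917)² + (y − 2.763)² = 35.1458533501²
eq1−eq3, eq1−eq2 (x²,y² cancel):
  12.842·x + 21.460·y = -245.636368
  -20.480·x + 2.802·y = -104.866638
det = 12.842·2.802 − 21.460·-20.480 = 475.484084
x = (-245.636368·2.802 − 21.460·-104.866638) / 475.484084 = 3.285420
y = (12.842·-104.866638 − -245.636368·-20.480) / 475.484084 = -13.412289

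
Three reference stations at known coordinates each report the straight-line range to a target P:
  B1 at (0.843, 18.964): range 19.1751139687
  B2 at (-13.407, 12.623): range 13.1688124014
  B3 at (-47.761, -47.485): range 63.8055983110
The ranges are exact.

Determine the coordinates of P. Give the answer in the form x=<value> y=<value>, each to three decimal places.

x=-6.656 y=1.316

eq1: (x − 0.843)² + (y − 18.964)² = 19.1751139687²
eq2: (x + 13.407)² + (y − 12.623)² = 13.1688124014²
eq3: (x + 47.761)² + (y + 47.485)² = 63.8055983110²
eq3−eq2, eq3−eq1 (x²,y² cancel):
  68.708·x + 120.216·y = -299.113812
  97.208·x + 132.898·y = -472.125021
det = 68.708·132.898 − 120.216·97.208 = -2554.801144
x = (-299.113812·132.898 − 120.216·-472.125021) / -2554.801144 = -6.656234
y = (68.708·-472.125021 − -299.113812·97.208) / -2554.801144 = 1.316154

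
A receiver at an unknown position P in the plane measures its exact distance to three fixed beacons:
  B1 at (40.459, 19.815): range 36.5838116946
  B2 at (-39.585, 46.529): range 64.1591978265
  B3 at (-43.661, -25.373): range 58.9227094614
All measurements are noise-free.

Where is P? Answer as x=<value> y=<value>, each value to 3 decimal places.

x=7.818 y=3.293

eq1: (x − 40.459)² + (y − 19.815)² = 36.5838116946²
eq2: (x + 39.585)² + (y − 46.529)² = 64.1591978265²
eq3: (x + 43.661)² + (y + 25.373)² = 58.9227094614²
eq2−eq3, eq2−eq1 (x²,y² cancel):
  -8.152·x − 143.804·y = -537.331041
  160.088·x − 53.428·y = 1075.672228
det = -8.152·-53.428 − -143.804·160.088 = 23456.839808
x = (-537.331041·-53.428 − -143.804·1075.672228) / 23456.839808 = 7.818380
y = (-8.152·1075.672228 − -537.331041·160.088) / 23456.839808 = 3.293341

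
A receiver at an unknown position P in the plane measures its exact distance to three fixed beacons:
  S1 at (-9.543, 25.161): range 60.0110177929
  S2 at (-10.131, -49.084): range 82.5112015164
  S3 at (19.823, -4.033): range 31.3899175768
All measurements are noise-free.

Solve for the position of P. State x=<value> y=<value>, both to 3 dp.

eq1: (x + 9.543)² + (y − 25.161)² = 60.0110177929²
eq2: (x + 10.131)² + (y + 49.084)² = 82.5112015164²
eq3: (x − 19.823)² + (y + 4.033)² = 31.3899175768²
eq1−eq2, eq1−eq3 (x²,y² cancel):
  -1.176·x − 148.490·y = -1419.044672
  58.732·x − 58.388·y = 2301.066979
det = -1.176·-58.388 − -148.490·58.732 = 8789.778968
x = (-1419.044672·-58.388 − -148.490·2301.066979) / 8789.778968 = 48.299351
y = (-1.176·2301.066979 − -1419.044672·58.732) / 8789.778968 = 9.173982

x=48.299 y=9.174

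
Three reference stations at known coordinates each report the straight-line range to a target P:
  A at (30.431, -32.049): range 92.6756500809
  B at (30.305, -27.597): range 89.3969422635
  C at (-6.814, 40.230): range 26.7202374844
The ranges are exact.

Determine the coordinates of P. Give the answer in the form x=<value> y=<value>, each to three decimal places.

x=-33.099 y=35.425

eq1: (x − 30.431)² + (y + 32.049)² = 92.6756500809²
eq2: (x − 30.305)² + (y + 27.597)² = 89.3969422635²
eq3: (x + 6.814)² + (y − 40.230)² = 26.7202374844²
eq1−eq2, eq1−eq3 (x²,y² cancel):
  -0.252·x + 8.904·y = 323.766104
  -74.490·x + 144.558·y = 7586.504361
det = -0.252·144.558 − 8.904·-74.490 = 626.830344
x = (323.766104·144.558 − 8.904·7586.504361) / 626.830344 = -33.098676
y = (-0.252·7586.504361 − 323.766104·-74.490) / 626.830344 = 35.425117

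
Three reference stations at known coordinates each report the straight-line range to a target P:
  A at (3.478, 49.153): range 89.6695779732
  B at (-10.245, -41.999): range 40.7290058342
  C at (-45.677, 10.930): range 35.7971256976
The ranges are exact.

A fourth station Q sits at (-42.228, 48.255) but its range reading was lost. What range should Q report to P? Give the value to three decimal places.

73.258

eq1: (x − 3.478)² + (y − 49.153)² = 89.6695779732²
eq2: (x + 10.245)² + (y + 41.999)² = 40.7290058342²
eq3: (x + 45.677)² + (y − 10.930)² = 35.7971256976²
eq2−eq3, eq2−eq1 (x²,y² cancel):
  -70.864·x + 105.858·y = 714.394911
  27.446·x + 182.304·y = -5822.543431
det = -70.864·182.304 − 105.858·27.446 = -15824.169324
x = (714.394911·182.304 − 105.858·-5822.543431) / -15824.169324 = -47.180982
y = (-70.864·-5822.543431 − 714.394911·27.446) / -15824.169324 = -24.835518
|P − Q| = √((-47.180982 − -42.228)² + (-24.835518 − 48.255)²) = 73.258145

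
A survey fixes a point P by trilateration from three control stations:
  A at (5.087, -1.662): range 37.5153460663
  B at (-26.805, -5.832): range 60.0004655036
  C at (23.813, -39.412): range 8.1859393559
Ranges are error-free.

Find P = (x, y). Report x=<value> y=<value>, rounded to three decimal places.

eq1: (x − 5.087)² + (y + 1.662)² = 37.5153460663²
eq2: (x + 26.805)² + (y + 5.832)² = 60.0004655036²
eq3: (x − 23.813)² + (y + 39.412)² = 8.1859393559²
eq2−eq3, eq2−eq1 (x²,y² cancel):
  101.236·x − 67.160·y = 4900.890722
  63.784·x + 8.340·y = 1468.774234
det = 101.236·8.340 − -67.160·63.784 = 5128.041680
x = (4900.890722·8.340 − -67.160·1468.774234) / 5128.041680 = 27.206547
y = (101.236·1468.774234 − 4900.890722·63.784) / 5128.041680 = -31.962608

x=27.207 y=-31.963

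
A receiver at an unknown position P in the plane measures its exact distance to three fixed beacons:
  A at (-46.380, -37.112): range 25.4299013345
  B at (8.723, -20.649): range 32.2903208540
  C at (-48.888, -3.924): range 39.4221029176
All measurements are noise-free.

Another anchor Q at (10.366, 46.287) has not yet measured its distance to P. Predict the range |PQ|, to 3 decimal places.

eq1: (x + 46.380)² + (y + 37.112)² = 25.4299013345²
eq2: (x − 8.723)² + (y + 20.649)² = 32.2903208540²
eq3: (x + 48.888)² + (y + 3.924)² = 39.4221029176²
eq1−eq3, eq1−eq2 (x²,y² cancel):
  -5.016·x + 66.376·y = -2030.392941
  110.206·x + 32.926·y = -3421.917953
det = -5.016·32.926 − 66.376·110.206 = -7480.190272
x = (-2030.392941·32.926 − 66.376·-3421.917953) / -7480.190272 = -21.427330
y = (-5.016·-3421.917953 − -2030.392941·110.206) / -7480.190272 = -32.208516
|P − Q| = √((-21.427330 − 10.366)² + (-32.208516 − 46.287)²) = 84.689798

84.690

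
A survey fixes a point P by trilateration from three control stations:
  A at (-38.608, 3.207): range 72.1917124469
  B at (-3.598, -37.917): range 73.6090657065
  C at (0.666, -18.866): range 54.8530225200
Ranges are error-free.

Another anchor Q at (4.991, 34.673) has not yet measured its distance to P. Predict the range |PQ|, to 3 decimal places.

25.116

eq1: (x + 38.608)² + (y − 3.207)² = 72.1917124469²
eq2: (x + 3.598)² + (y + 37.917)² = 73.6090657065²
eq3: (x − 0.666)² + (y + 18.866)² = 54.8530225200²
eq3−eq1, eq3−eq2 (x²,y² cancel):
  -78.548·x + 44.146·y = -1058.296265
  -8.528·x − 38.102·y = -1315.165494
det = -78.548·-38.102 − 44.146·-8.528 = 3369.312984
x = (-1058.296265·-38.102 − 44.146·-1315.165494) / 3369.312984 = 29.199573
y = (-78.548·-1315.165494 − -1058.296265·-8.528) / 3369.312984 = 27.981511
|P − Q| = √((29.199573 − 4.991)² + (27.981511 − 34.673)²) = 25.116350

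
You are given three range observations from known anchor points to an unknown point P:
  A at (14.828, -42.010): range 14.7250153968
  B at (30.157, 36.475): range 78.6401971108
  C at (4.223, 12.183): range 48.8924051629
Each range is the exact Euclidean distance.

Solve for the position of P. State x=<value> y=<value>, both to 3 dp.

eq1: (x − 14.828)² + (y + 42.010)² = 14.7250153968²
eq2: (x − 30.157)² + (y − 36.475)² = 78.6401971108²
eq3: (x − 4.223)² + (y − 12.183)² = 48.8924051629²
eq1−eq2, eq1−eq3 (x²,y² cancel):
  30.658·x + 156.970·y = -5712.293933
  -21.210·x + 108.386·y = -3992.091670
det = 30.658·108.386 − 156.970·-21.210 = 6652.231688
x = (-5712.293933·108.386 − 156.970·-3992.091670) / 6652.231688 = 1.128334
y = (30.658·-3992.091670 − -5712.293933·-21.210) / 6652.231688 = -36.611368

x=1.128 y=-36.611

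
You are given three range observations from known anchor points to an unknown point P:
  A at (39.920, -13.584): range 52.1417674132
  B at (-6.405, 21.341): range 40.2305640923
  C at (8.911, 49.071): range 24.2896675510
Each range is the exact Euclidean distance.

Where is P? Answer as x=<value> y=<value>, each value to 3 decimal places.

eq1: (x − 39.920)² + (y + 13.584)² = 52.1417674132²
eq2: (x + 6.405)² + (y − 21.341)² = 40.2305640923²
eq3: (x − 8.911)² + (y − 49.071)² = 24.2896675510²
eq1−eq2, eq1−eq3 (x²,y² cancel):
  -92.650·x + 69.850·y = -181.403528
  -62.018·x + 125.310·y = 2838.013465
det = -92.650·125.310 − 69.850·-62.018 = -7278.014200
x = (-181.403528·125.310 − 69.850·2838.013465) / -7278.014200 = 30.360880
y = (-92.650·2838.013465 − -181.403528·-62.018) / -7278.014200 = 37.674045

x=30.361 y=37.674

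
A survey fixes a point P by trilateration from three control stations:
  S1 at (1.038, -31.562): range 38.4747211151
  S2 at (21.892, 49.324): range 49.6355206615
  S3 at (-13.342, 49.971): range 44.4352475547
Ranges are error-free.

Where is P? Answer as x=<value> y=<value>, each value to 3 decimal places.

x=-3.457 y=6.649

eq1: (x − 1.038)² + (y + 31.562)² = 38.4747211151²
eq2: (x − 21.892)² + (y − 49.324)² = 49.6355206615²
eq3: (x + 13.342)² + (y − 49.971)² = 44.4352475547²
eq3−eq2, eq3−eq1 (x²,y² cancel):
  70.468·x − 1.294·y = -252.186851
  28.760·x − 163.066·y = -1183.685457
det = 70.468·-163.066 − -1.294·28.760 = -11453.719448
x = (-252.186851·-163.066 − -1.294·-1183.685457) / -11453.719448 = -3.456642
y = (70.468·-1183.685457 − -252.186851·28.760) / -11453.719448 = 6.649286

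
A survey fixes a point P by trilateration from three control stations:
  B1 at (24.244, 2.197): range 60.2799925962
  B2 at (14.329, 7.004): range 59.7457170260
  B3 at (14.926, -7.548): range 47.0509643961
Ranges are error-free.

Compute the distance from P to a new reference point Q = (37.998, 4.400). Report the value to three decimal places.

eq1: (x − 24.244)² + (y − 2.197)² = 60.2799925962²
eq2: (x − 14.329)² + (y − 7.004)² = 59.7457170260²
eq3: (x − 14.926)² + (y + 7.548)² = 47.0509643961²
eq3−eq1, eq3−eq2 (x²,y² cancel):
  18.636·x + 19.490·y = -1107.043692
  -1.194·x + 29.104·y = -1381.138975
det = 18.636·29.104 − 19.490·-1.194 = 565.653204
x = (-1107.043692·29.104 − 19.490·-1381.138975) / 565.653204 = -9.371468
y = (18.636·-1381.138975 − -1107.043692·-1.194) / 565.653204 = -47.839765
|P − Q| = √((-9.371468 − 37.998)² + (-47.839765 − 4.400)²) = 70.518505

70.519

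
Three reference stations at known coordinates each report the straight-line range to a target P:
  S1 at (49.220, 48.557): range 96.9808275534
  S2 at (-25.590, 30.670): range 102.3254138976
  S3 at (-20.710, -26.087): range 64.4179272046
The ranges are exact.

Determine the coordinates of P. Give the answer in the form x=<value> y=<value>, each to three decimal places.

x=39.876 y=-47.973

eq1: (x − 49.220)² + (y − 48.557)² = 96.9808275534²
eq2: (x + 25.590)² + (y − 30.670)² = 102.3254138976²
eq3: (x + 20.710)² + (y + 26.087)² = 64.4179272046²
eq2−eq3, eq2−eq1 (x²,y² cancel):
  9.760·x − 113.514·y = 5834.759653
  149.620·x + 35.774·y = 4250.103065
det = 9.760·35.774 − -113.514·149.620 = 17333.118920
x = (5834.759653·35.774 − -113.514·4250.103065) / 17333.118920 = 39.876199
y = (9.760·4250.103065 − 5834.759653·149.620) / 17333.118920 = -47.972655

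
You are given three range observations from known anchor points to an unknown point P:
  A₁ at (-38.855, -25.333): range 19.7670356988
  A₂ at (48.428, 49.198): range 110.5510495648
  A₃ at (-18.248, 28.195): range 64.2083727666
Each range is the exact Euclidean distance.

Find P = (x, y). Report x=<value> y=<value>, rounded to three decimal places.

x=-22.146 y=-35.895

eq1: (x + 38.855)² + (y + 25.333)² = 19.7670356988²
eq2: (x − 48.428)² + (y − 49.198)² = 110.5510495648²
eq3: (x + 18.248)² + (y − 28.195)² = 64.2083727666²
eq1−eq3, eq1−eq2 (x²,y² cancel):
  41.214·x + 107.056·y = -4755.503818
  174.566·x + 149.062·y = -9216.556386
det = 41.214·149.062 − 107.056·174.566 = -12544.896428
x = (-4755.503818·149.062 − 107.056·-9216.556386) / -12544.896428 = -22.146277
y = (41.214·-9216.556386 − -4755.503818·174.566) / -12544.896428 = -35.894926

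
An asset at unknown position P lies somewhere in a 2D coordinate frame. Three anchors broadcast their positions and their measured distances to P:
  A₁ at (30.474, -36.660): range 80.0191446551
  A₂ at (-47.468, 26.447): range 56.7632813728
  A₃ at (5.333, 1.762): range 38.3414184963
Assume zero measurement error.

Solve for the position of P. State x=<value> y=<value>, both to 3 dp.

x=7.645 y=40.034

eq1: (x − 30.474)² + (y + 36.660)² = 80.0191446551²
eq2: (x + 47.468)² + (y − 26.447)² = 56.7632813728²
eq3: (x − 5.333)² + (y − 1.762)² = 38.3414184963²
eq2−eq1, eq2−eq3 (x²,y² cancel):
  155.884·x − 126.214·y = -3861.027956
  105.602·x − 49.370·y = -1169.103560
det = 155.884·-49.370 − -126.214·105.602 = 5632.457748
x = (-3861.027956·-49.370 − -126.214·-1169.103560) / 5632.457748 = 7.645279
y = (155.884·-1169.103560 − -3861.027956·105.602) / 5632.457748 = 40.033631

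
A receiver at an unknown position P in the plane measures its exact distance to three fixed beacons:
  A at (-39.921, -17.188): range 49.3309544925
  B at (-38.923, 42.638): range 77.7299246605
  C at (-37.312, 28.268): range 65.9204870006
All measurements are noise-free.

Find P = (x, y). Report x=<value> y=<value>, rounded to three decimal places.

x=9.399 y=-18.247

eq1: (x + 39.921)² + (y + 17.188)² = 49.3309544925²
eq2: (x + 38.923)² + (y − 42.638)² = 77.7299246605²
eq3: (x + 37.312)² + (y − 28.268)² = 65.9204870006²
eq2−eq1, eq2−eq3 (x²,y² cancel):
  -1.996·x − 119.652·y = 2164.512729
  3.222·x − 28.740·y = 554.696776
det = -1.996·-28.740 − -119.652·3.222 = 442.883784
x = (2164.512729·-28.740 − -119.652·554.696776) / 442.883784 = 9.398589
y = (-1.996·554.696776 − 2164.512729·3.222) / 442.883784 = -18.246852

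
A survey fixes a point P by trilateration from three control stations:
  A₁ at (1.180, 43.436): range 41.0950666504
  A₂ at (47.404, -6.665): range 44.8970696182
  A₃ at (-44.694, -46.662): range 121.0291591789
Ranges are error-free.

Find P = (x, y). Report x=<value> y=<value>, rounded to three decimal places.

eq1: (x − 1.180)² + (y − 43.436)² = 41.0950666504²
eq2: (x − 47.404)² + (y + 6.665)² = 44.8970696182²
eq3: (x + 44.694)² + (y + 46.662)² = 121.0291591789²
eq2−eq1, eq2−eq3 (x²,y² cancel):
  -92.448·x + 100.202·y = -76.540588
  -184.196·x − 79.994·y = -10748.976072
det = -92.448·-79.994 − 100.202·-184.196 = 25852.092904
x = (-76.540588·-79.994 − 100.202·-10748.976072) / 25852.092904 = 41.899574
y = (-92.448·-10748.976072 − -76.540588·-184.196) / 25852.092904 = 37.893368

x=41.900 y=37.893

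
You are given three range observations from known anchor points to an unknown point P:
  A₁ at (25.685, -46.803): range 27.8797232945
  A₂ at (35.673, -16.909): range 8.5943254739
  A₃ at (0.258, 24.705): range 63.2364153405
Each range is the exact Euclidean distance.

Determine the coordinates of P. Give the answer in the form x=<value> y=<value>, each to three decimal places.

x=41.100 y=-23.573

eq1: (x − 25.685)² + (y + 46.803)² = 27.8797232945²
eq2: (x − 35.673)² + (y + 16.909)² = 8.5943254739²
eq3: (x − 0.258)² + (y − 24.705)² = 63.2364153405²
eq1−eq2, eq1−eq3 (x²,y² cancel):
  19.976·x + 59.788·y = -588.346283
  -50.854·x + 143.016·y = -5461.401699
det = 19.976·143.016 − 59.788·-50.854 = 5897.346568
x = (-588.346283·143.016 − 59.788·-5461.401699) / 5897.346568 = 41.100408
y = (19.976·-5461.401699 − -588.346283·-50.854) / 5897.346568 = -23.572758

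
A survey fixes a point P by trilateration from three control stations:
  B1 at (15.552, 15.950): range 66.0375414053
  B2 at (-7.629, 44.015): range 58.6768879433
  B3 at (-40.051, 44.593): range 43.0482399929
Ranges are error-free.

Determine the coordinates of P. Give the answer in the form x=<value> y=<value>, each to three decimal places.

x=-49.103 y=2.507

eq1: (x − 15.552)² + (y − 15.950)² = 66.0375414053²
eq2: (x + 7.629)² + (y − 44.015)² = 58.6768879433²
eq3: (x + 40.051)² + (y − 44.593)² = 43.0482399929²
eq3−eq1, eq3−eq2 (x²,y² cancel):
  111.206·x − 57.286·y = -5604.156954
  64.844·x − 1.156·y = -3186.922596
det = 111.206·-1.156 − -57.286·64.844 = 3586.099248
x = (-5604.156954·-1.156 − -57.286·-3186.922596) / 3586.099248 = -49.102836
y = (111.206·-3186.922596 − -5604.156954·64.844) / 3586.099248 = 2.507192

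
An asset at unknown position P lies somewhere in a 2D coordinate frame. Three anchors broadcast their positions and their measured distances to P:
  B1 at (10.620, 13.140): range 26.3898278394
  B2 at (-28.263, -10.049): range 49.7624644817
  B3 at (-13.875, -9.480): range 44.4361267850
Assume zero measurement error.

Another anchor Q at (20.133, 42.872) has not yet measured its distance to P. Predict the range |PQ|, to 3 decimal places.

26.958

eq1: (x − 10.620)² + (y − 13.140)² = 26.3898278394²
eq2: (x + 28.263)² + (y + 10.049)² = 49.7624644817²
eq3: (x + 13.875)² + (y + 9.480)² = 44.4361267850²
eq3−eq2, eq3−eq1 (x²,y² cancel):
  -28.776·x − 1.138·y = 115.660037
  48.990·x + 45.240·y = 1281.204325
det = -28.776·45.240 − -1.138·48.990 = -1246.075620
x = (115.660037·45.240 − -1.138·1281.204325) / -1246.075620 = -5.369233
y = (-28.776·1281.204325 − 115.660037·48.990) / -1246.075620 = 34.134462
|P − Q| = √((-5.369233 − 20.133)² + (34.134462 − 42.872)²) = 26.957531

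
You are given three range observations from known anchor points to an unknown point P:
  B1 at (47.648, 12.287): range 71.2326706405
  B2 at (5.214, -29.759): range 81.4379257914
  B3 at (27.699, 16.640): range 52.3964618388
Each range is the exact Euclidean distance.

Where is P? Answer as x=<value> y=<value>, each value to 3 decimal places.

x=-13.024 y=49.611

eq1: (x − 47.648)² + (y − 12.287)² = 71.2326706405²
eq2: (x − 5.214)² + (y + 29.759)² = 81.4379257914²
eq3: (x − 27.699)² + (y − 16.640)² = 52.3964618388²
eq3−eq2, eq3−eq1 (x²,y² cancel):
  -44.970·x − 92.798·y = -4018.086868
  39.898·x − 8.706·y = -951.526081
det = -44.970·-8.706 − -92.798·39.898 = 4093.963424
x = (-4018.086868·-8.706 − -92.798·-951.526081) / 4093.963424 = -13.023627
y = (-44.970·-951.526081 − -4018.086868·39.898) / 4093.963424 = 49.610545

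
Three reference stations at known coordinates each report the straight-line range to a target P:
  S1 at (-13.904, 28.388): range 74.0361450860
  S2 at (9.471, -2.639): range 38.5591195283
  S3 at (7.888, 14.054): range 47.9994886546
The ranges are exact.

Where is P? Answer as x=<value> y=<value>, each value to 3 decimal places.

x=45.914 y=-15.237

eq1: (x + 13.904)² + (y − 28.388)² = 74.0361450860²
eq2: (x − 9.471)² + (y + 2.639)² = 38.5591195283²
eq3: (x − 7.888)² + (y − 14.054)² = 47.9994886546²
eq3−eq1, eq3−eq2 (x²,y² cancel):
  -43.584·x + 28.668·y = -2437.935568
  3.166·x − 33.386·y = 654.073914
det = -43.584·-33.386 − 28.668·3.166 = 1364.332536
x = (-2437.935568·-33.386 − 28.668·654.073914) / 1364.332536 = 45.913972
y = (-43.584·654.073914 − -2437.935568·3.166) / 1364.332536 = -15.237234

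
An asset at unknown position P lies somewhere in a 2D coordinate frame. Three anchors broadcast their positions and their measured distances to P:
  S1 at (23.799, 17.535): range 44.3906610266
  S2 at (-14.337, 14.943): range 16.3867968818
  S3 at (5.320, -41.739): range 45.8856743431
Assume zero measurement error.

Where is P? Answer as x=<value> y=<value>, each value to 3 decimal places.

x=-16.391 y=-1.315

eq1: (x − 23.799)² + (y − 17.535)² = 44.3906610266²
eq2: (x + 14.337)² + (y − 14.943)² = 16.3867968818²
eq3: (x − 5.320)² + (y + 41.739)² = 45.8856743431²
eq1−eq2, eq1−eq3 (x²,y² cancel):
  -76.272·x − 5.184·y = 1256.977866
  -36.958·x − 118.548·y = 761.613571
det = -76.272·-118.548 − -5.184·-36.958 = 8850.302784
x = (1256.977866·-118.548 − -5.184·761.613571) / 8850.302784 = -16.390852
y = (-76.272·761.613571 − 1256.977866·-36.958) / 8850.302784 = -1.314577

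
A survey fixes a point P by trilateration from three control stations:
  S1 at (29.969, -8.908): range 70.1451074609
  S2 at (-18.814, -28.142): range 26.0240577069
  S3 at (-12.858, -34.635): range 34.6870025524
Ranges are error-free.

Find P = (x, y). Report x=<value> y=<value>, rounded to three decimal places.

eq1: (x − 29.969)² + (y + 8.908)² = 70.1451074609²
eq2: (x + 18.814)² + (y + 28.142)² = 26.0240577069²
eq3: (x + 12.858)² + (y + 34.635)² = 34.6870025524²
eq3−eq2, eq3−eq1 (x²,y² cancel):
  -11.912·x + 12.986·y = 306.963938
  85.654·x + 51.454·y = -4104.565919
det = -11.912·51.454 − 12.986·85.654 = -1725.222892
x = (306.963938·51.454 − 12.986·-4104.565919) / -1725.222892 = -40.050718
y = (-11.912·-4104.565919 − 306.963938·85.654) / -1725.222892 = -13.100278

x=-40.051 y=-13.100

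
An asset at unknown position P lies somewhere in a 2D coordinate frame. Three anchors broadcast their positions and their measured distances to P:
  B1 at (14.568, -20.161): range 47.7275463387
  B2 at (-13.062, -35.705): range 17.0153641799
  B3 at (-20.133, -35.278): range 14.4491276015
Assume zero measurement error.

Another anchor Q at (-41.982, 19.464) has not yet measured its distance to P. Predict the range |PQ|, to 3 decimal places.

eq1: (x − 14.568)² + (y + 20.161)² = 47.7275463387²
eq2: (x + 13.062)² + (y + 35.705)² = 17.0153641799²
eq3: (x + 20.133)² + (y + 35.278)² = 14.4491276015²
eq3−eq2, eq3−eq1 (x²,y² cancel):
  14.142·x − 0.854·y = -285.157434
  69.402·x + 30.234·y = -3100.323819
det = 14.142·30.234 − -0.854·69.402 = 486.838536
x = (-285.157434·30.234 − -0.854·-3100.323819) / 486.838536 = -23.147564
y = (14.142·-3100.323819 − -285.157434·69.402) / 486.838536 = -49.409160
|P − Q| = √((-23.147564 − -41.982)² + (-49.409160 − 19.464)²) = 71.402018

71.402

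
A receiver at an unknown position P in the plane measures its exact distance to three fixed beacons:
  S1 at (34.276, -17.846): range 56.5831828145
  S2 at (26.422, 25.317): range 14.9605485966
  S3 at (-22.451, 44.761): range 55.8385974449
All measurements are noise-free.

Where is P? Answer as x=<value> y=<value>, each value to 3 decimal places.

eq1: (x − 34.276)² + (y + 17.846)² = 56.5831828145²
eq2: (x − 26.422)² + (y − 25.317)² = 14.9605485966²
eq3: (x + 22.451)² + (y − 44.761)² = 55.8385974449²
eq2−eq3, eq2−eq1 (x²,y² cancel):
  -97.746·x + 38.888·y = -1725.609001
  15.708·x − 86.326·y = -2823.587244
det = -97.746·-86.326 − 38.888·15.708 = 7827.168492
x = (-1725.609001·-86.326 − 38.888·-2823.587244) / 7827.168492 = 33.060306
y = (-97.746·-2823.587244 − -1725.609001·15.708) / 7827.168492 = 38.724122

x=33.060 y=38.724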